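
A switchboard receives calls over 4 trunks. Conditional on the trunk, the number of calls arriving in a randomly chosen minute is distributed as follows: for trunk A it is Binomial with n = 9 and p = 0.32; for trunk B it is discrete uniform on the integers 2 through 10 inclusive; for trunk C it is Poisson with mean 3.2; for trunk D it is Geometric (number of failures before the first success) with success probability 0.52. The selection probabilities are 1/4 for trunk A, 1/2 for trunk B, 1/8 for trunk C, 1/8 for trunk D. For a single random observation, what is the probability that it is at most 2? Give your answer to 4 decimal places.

Conditional on each trunk, P(X ≤ 2): A: 0.410586; B: 0.111111; C: 0.379904; D: 0.889408.
By total probability, P(X ≤ 2) = 0.25·0.410586 + 0.5·0.111111 + 0.125·0.379904 + 0.125·0.889408 = 0.316866.

0.3169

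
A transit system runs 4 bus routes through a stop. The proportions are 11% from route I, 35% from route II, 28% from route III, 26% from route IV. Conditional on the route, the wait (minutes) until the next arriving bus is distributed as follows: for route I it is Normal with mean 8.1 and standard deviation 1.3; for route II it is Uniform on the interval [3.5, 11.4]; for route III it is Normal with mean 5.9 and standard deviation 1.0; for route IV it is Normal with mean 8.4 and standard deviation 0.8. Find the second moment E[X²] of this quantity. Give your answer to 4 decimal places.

57.1880

For each component E[X²] = Var + (mean)², giving I: 67.3; II: 60.7033; III: 35.81; IV: 71.2.
Overall E[X²] = 0.11·67.3 + 0.35·60.7033 + 0.28·35.81 + 0.26·71.2 = 57.188.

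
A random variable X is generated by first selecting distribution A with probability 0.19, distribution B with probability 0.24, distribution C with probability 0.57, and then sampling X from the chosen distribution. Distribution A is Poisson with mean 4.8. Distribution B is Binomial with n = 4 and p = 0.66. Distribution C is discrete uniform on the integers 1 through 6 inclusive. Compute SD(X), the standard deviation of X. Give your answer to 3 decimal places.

Per component, A: μ=4.8, E[X²]=27.84; B: μ=2.64, E[X²]=7.8672; C: μ=3.5, E[X²]=15.1667.
E[X] = 0.19·4.8 + 0.24·2.64 + 0.57·3.5 = 3.5406.
E[X²] = 0.19·27.84 + 0.24·7.8672 + 0.57·15.1667 = 15.8227.
Var(X) = E[X²] − (E[X])² = 15.8227 − 12.5358 = 3.28688.
SD(X) = √3.28688 = 1.81298.

1.813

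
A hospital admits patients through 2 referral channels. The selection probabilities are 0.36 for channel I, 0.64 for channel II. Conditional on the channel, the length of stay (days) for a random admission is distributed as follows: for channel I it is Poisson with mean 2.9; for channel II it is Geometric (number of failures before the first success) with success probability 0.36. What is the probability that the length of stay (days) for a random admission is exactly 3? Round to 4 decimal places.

Conditional on each channel, P(X = 3): I: 0.22366; II: 0.0943718.
By total probability, P(X = 3) = 0.36·0.22366 + 0.64·0.0943718 = 0.140916.

0.1409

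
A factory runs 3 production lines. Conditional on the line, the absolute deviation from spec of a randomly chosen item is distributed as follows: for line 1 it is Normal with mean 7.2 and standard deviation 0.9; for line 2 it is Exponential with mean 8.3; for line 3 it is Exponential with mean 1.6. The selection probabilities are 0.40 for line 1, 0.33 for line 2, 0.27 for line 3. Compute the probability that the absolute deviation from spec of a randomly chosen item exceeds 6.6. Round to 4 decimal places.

Conditional on each line, P(X > 6.6): 1: 0.747507; 2: 0.4515; 3: 0.0161635.
By total probability, P(X > 6.6) = 0.4·0.747507 + 0.33·0.4515 + 0.27·0.0161635 = 0.452362.

0.4524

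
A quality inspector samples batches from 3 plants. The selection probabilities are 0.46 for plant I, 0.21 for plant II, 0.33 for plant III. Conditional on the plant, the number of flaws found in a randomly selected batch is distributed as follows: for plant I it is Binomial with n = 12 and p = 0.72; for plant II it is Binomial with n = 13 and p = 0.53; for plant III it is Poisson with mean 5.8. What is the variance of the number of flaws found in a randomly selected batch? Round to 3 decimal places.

5.309

Per component, I: μ=8.64, E[X²]=77.0688; II: μ=6.89, E[X²]=50.7104; III: μ=5.8, E[X²]=39.44.
E[X] = 0.46·8.64 + 0.21·6.89 + 0.33·5.8 = 7.3353.
E[X²] = 0.46·77.0688 + 0.21·50.7104 + 0.33·39.44 = 59.116.
Var(X) = E[X²] − (E[X])² = 59.116 − 53.8066 = 5.30941.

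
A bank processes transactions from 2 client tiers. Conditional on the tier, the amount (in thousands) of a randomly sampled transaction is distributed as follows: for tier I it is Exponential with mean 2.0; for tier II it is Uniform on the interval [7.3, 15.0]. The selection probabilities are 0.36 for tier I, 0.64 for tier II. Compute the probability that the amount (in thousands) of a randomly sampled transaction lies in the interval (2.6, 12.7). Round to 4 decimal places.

Conditional on each tier, P(2.6 < X < 12.7): I: 0.270785; II: 0.701299.
By total probability, P(2.6 < X < 12.7) = 0.36·0.270785 + 0.64·0.701299 = 0.546314.

0.5463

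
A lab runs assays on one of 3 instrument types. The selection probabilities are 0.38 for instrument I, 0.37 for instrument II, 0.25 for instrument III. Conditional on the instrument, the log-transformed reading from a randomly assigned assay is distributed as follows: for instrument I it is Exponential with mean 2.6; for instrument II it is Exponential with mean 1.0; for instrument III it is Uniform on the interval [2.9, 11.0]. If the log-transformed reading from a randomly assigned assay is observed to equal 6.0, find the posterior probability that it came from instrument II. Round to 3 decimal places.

Likelihoods f(6.0 | ·): I: 0.0382656; II: 0.00247875; III: 0.123457.
Posterior ∝ prior × likelihood. Numerator for II: 0.37·0.00247875 = 0.000917138.
Normalizing constant: 0.38·0.0382656 + 0.37·0.00247875 + 0.25·0.123457 = 0.0463223.
P(II | observation) = 0.000917138 / 0.0463223 = 0.0197991.

0.020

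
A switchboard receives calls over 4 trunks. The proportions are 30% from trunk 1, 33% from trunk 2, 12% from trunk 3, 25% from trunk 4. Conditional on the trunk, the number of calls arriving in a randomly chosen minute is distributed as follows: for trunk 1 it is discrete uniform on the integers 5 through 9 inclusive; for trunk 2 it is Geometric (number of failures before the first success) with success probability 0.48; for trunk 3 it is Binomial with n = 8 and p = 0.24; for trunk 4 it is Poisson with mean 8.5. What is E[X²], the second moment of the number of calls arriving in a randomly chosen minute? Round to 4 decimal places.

37.2371

For each component E[X²] = Var + (mean)², giving 1: 51; 2: 3.43056; 3: 5.1456; 4: 80.75.
Overall E[X²] = 0.3·51 + 0.33·3.43056 + 0.12·5.1456 + 0.25·80.75 = 37.2371.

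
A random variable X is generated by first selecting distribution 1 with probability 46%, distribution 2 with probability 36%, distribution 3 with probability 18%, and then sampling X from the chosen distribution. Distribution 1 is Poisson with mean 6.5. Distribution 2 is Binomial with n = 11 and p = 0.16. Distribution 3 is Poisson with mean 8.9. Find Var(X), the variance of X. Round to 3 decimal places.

Per component, 1: μ=6.5, E[X²]=48.75; 2: μ=1.76, E[X²]=4.576; 3: μ=8.9, E[X²]=88.11.
E[X] = 0.46·6.5 + 0.36·1.76 + 0.18·8.9 = 5.2256.
E[X²] = 0.46·48.75 + 0.36·4.576 + 0.18·88.11 = 39.9322.
Var(X) = E[X²] − (E[X])² = 39.9322 − 27.3069 = 12.6253.

12.625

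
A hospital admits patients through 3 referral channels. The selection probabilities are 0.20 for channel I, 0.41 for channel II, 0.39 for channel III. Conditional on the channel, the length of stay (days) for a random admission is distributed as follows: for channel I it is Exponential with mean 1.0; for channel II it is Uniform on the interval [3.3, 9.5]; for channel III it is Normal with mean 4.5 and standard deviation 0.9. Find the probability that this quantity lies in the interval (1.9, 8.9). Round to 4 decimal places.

0.7895

Conditional on each channel, P(1.9 < X < 8.9): I: 0.149432; II: 0.903226; III: 0.998066.
By total probability, P(1.9 < X < 8.9) = 0.2·0.149432 + 0.41·0.903226 + 0.39·0.998066 = 0.789455.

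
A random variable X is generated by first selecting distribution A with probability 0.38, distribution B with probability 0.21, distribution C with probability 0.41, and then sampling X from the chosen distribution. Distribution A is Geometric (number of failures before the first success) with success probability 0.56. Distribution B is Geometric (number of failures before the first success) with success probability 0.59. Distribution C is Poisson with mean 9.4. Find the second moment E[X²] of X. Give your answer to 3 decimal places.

41.198

For each component E[X²] = Var + (mean)², giving A: 2.02041; B: 1.66073; C: 97.76.
Overall E[X²] = 0.38·2.02041 + 0.21·1.66073 + 0.41·97.76 = 41.1981.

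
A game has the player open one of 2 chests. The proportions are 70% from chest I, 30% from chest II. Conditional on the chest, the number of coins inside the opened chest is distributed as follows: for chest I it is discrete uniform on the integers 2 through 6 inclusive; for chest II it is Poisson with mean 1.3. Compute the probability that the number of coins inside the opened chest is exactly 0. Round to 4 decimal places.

Conditional on each chest, P(X = 0): I: 0; II: 0.272532.
By total probability, P(X = 0) = 0.7·0 + 0.3·0.272532 = 0.0817595.

0.0818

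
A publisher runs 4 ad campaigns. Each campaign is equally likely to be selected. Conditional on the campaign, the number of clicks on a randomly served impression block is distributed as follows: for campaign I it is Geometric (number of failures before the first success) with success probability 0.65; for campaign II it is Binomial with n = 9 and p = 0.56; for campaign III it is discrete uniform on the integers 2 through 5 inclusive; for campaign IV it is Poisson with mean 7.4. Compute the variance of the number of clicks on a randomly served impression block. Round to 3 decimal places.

Per component, I: μ=0.538462, E[X²]=1.11834; II: μ=5.04, E[X²]=27.6192; III: μ=3.5, E[X²]=13.5; IV: μ=7.4, E[X²]=62.16.
E[X] = 0.25·0.538462 + 0.25·5.04 + 0.25·3.5 + 0.25·7.4 = 4.11962.
E[X²] = 0.25·1.11834 + 0.25·27.6192 + 0.25·13.5 + 0.25·62.16 = 26.0994.
Var(X) = E[X²] − (E[X])² = 26.0994 − 16.9712 = 9.12815.

9.128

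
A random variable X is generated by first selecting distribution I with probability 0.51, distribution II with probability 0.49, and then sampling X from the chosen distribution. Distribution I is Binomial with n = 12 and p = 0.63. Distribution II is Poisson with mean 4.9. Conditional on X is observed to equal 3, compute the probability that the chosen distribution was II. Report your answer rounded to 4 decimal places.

0.9515

Likelihoods P(X=3 | ·): I: 0.00714924; II: 0.146014.
Posterior ∝ prior × likelihood. Numerator for II: 0.49·0.146014 = 0.0715468.
Normalizing constant: 0.51·0.00714924 + 0.49·0.146014 = 0.0751929.
P(II | observation) = 0.0715468 / 0.0751929 = 0.95151.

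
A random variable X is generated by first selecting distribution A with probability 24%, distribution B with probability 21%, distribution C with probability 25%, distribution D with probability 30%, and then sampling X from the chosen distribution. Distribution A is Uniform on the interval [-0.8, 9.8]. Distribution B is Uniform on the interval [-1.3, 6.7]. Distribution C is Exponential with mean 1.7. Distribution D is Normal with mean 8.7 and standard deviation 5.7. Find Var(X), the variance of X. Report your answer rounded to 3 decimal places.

21.736

Per component, A: μ=4.5, E[X²]=29.6133; B: μ=2.7, E[X²]=12.6233; C: μ=1.7, E[X²]=5.78; D: μ=8.7, E[X²]=108.18.
E[X] = 0.24·4.5 + 0.21·2.7 + 0.25·1.7 + 0.3·8.7 = 4.682.
E[X²] = 0.24·29.6133 + 0.21·12.6233 + 0.25·5.78 + 0.3·108.18 = 43.6571.
Var(X) = E[X²] − (E[X])² = 43.6571 − 21.9211 = 21.736.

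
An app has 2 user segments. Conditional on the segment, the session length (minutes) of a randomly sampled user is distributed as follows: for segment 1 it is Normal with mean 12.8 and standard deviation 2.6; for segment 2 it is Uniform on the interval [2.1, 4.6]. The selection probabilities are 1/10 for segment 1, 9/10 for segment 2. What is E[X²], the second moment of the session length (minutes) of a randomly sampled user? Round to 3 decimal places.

27.629

For each component E[X²] = Var + (mean)², giving 1: 170.6; 2: 11.7433.
Overall E[X²] = 0.1·170.6 + 0.9·11.7433 = 27.629.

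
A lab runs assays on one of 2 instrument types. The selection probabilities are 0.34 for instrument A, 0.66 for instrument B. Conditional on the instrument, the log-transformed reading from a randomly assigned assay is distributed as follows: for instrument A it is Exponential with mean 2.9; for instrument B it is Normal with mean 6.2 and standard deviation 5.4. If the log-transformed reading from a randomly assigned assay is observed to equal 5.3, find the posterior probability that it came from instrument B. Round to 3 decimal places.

Likelihoods f(5.3 | ·): A: 0.0554487; B: 0.0728592.
Posterior ∝ prior × likelihood. Numerator for B: 0.66·0.0728592 = 0.0480871.
Normalizing constant: 0.34·0.0554487 + 0.66·0.0728592 = 0.0669396.
P(B | observation) = 0.0480871 / 0.0669396 = 0.718365.

0.718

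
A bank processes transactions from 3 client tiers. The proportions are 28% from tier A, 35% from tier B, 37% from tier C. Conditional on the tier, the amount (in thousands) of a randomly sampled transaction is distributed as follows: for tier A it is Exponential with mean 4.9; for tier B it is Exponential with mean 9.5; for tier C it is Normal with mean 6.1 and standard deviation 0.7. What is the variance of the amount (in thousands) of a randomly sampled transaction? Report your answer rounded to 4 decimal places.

42.2115

Per component, A: μ=4.9, E[X²]=48.02; B: μ=9.5, E[X²]=180.5; C: μ=6.1, E[X²]=37.7.
E[X] = 0.28·4.9 + 0.35·9.5 + 0.37·6.1 = 6.954.
E[X²] = 0.28·48.02 + 0.35·180.5 + 0.37·37.7 = 90.5696.
Var(X) = E[X²] − (E[X])² = 90.5696 − 48.3581 = 42.2115.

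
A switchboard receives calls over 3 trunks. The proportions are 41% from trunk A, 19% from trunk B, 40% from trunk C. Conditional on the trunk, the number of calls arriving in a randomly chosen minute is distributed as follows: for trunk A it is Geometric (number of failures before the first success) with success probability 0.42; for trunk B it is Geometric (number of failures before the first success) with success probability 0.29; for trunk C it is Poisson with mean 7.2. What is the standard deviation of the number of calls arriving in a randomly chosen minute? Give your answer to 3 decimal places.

Per component, A: μ=1.38095, E[X²]=5.19501; B: μ=2.44828, E[X²]=14.4364; C: μ=7.2, E[X²]=59.04.
E[X] = 0.41·1.38095 + 0.19·2.44828 + 0.4·7.2 = 3.91136.
E[X²] = 0.41·5.19501 + 0.19·14.4364 + 0.4·59.04 = 28.4889.
Var(X) = E[X²] − (E[X])² = 28.4889 − 15.2988 = 13.1901.
SD(X) = √13.1901 = 3.63182.

3.632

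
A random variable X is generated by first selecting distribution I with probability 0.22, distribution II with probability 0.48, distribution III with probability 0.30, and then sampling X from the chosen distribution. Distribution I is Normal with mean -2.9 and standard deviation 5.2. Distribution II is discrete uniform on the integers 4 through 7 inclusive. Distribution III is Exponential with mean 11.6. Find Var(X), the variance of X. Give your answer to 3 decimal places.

Per component, I: μ=-2.9, E[X²]=35.45; II: μ=5.5, E[X²]=31.5; III: μ=11.6, E[X²]=269.12.
E[X] = 0.22·-2.9 + 0.48·5.5 + 0.3·11.6 = 5.482.
E[X²] = 0.22·35.45 + 0.48·31.5 + 0.3·269.12 = 103.655.
Var(X) = E[X²] − (E[X])² = 103.655 − 30.0523 = 73.6027.

73.603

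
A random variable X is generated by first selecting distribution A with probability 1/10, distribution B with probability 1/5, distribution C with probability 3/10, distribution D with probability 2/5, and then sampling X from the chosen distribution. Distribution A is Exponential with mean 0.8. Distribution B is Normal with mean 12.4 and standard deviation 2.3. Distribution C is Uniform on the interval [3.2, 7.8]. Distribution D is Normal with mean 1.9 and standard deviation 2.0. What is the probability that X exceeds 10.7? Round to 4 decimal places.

Conditional on each component, P(X > 10.7): A: 1.5535e-06; B: 0.770086; C: 0; D: 5.41254e-06.
By total probability, P(X > 10.7) = 0.1·1.5535e-06 + 0.2·0.770086 + 0.3·0 + 0.4·5.41254e-06 = 0.15402.

0.1540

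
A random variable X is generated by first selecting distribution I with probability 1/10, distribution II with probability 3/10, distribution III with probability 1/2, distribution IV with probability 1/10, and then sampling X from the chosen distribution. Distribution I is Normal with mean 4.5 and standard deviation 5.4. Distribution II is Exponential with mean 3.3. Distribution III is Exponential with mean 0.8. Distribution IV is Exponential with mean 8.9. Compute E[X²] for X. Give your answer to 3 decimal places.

27.957

For each component E[X²] = Var + (mean)², giving I: 49.41; II: 21.78; III: 1.28; IV: 158.42.
Overall E[X²] = 0.1·49.41 + 0.3·21.78 + 0.5·1.28 + 0.1·158.42 = 27.957.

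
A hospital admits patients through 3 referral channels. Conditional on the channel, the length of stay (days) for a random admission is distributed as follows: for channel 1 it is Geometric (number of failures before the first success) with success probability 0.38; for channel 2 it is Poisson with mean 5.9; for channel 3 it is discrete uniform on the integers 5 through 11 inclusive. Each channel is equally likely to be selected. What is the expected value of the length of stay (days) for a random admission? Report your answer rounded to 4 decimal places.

Component means — 1: 1.63158; 2: 5.9; 3: 8.
E[X] = 0.333333·1.63158 + 0.333333·5.9 + 0.333333·8 = 5.17719.

5.1772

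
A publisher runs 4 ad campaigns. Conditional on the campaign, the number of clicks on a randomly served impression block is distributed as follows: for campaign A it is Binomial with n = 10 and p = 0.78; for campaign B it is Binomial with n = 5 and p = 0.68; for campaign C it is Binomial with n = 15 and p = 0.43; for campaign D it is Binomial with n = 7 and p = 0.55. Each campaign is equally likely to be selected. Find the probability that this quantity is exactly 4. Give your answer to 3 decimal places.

Conditional on each campaign, P(X = 4): A: 0.0088132; B: 0.342102; C: 0.0963008; D: 0.291848.
By total probability, P(X = 4) = 0.25·0.0088132 + 0.25·0.342102 + 0.25·0.0963008 + 0.25·0.291848 = 0.184766.

0.185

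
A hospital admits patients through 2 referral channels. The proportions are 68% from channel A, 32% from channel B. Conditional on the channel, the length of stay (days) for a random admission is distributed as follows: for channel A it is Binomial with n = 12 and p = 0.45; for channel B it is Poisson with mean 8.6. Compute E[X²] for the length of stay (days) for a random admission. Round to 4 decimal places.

48.2676

For each component E[X²] = Var + (mean)², giving A: 32.13; B: 82.56.
Overall E[X²] = 0.68·32.13 + 0.32·82.56 = 48.2676.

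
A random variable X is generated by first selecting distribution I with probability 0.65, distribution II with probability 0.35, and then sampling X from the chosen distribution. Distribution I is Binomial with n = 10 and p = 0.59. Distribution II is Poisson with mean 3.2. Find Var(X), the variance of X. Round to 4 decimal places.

Per component, I: μ=5.9, E[X²]=37.229; II: μ=3.2, E[X²]=13.44.
E[X] = 0.65·5.9 + 0.35·3.2 = 4.955.
E[X²] = 0.65·37.229 + 0.35·13.44 = 28.9028.
Var(X) = E[X²] − (E[X])² = 28.9028 − 24.552 = 4.35082.

4.3508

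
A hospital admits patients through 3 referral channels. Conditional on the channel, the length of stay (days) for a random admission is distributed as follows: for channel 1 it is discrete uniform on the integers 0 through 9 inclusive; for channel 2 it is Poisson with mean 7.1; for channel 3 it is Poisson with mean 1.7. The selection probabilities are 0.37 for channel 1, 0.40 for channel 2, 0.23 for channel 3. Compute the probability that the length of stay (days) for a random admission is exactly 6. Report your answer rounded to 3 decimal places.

0.097

Conditional on each channel, P(X = 6): 1: 0.1; 2: 0.1468; 3: 0.00612436.
By total probability, P(X = 6) = 0.37·0.1 + 0.4·0.1468 + 0.23·0.00612436 = 0.0971287.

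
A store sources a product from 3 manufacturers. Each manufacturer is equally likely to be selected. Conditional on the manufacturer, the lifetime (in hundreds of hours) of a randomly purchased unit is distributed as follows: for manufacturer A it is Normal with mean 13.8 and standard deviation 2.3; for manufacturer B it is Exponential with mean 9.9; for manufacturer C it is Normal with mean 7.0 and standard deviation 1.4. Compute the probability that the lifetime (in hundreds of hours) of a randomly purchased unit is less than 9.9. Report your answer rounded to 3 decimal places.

Conditional on each manufacturer, P(X < 9.9): A: 0.0449759; B: 0.632121; C: 0.980841.
By total probability, P(X < 9.9) = 0.333333·0.0449759 + 0.333333·0.632121 + 0.333333·0.980841 = 0.552646.

0.553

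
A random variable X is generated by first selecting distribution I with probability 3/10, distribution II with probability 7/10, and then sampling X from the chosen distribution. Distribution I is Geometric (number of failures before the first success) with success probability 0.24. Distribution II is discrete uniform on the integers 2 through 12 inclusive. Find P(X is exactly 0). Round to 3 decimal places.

0.072

Conditional on each component, P(X = 0): I: 0.24; II: 0.
By total probability, P(X = 0) = 0.3·0.24 + 0.7·0 = 0.072.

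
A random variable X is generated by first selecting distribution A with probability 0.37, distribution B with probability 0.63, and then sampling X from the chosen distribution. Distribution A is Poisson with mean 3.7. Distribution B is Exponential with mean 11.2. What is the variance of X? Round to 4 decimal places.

Per component, A: μ=3.7, E[X²]=17.39; B: μ=11.2, E[X²]=250.88.
E[X] = 0.37·3.7 + 0.63·11.2 = 8.425.
E[X²] = 0.37·17.39 + 0.63·250.88 = 164.489.
Var(X) = E[X²] − (E[X])² = 164.489 − 70.9806 = 93.5081.

93.5081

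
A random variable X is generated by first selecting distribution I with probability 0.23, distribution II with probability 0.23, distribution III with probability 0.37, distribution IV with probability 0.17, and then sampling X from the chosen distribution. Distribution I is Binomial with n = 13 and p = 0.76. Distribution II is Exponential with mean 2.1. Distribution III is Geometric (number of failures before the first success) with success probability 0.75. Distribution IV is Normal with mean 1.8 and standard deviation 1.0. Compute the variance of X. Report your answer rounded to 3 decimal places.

Per component, I: μ=9.88, E[X²]=99.9856; II: μ=2.1, E[X²]=8.82; III: μ=0.333333, E[X²]=0.555556; IV: μ=1.8, E[X²]=4.24.
E[X] = 0.23·9.88 + 0.23·2.1 + 0.37·0.333333 + 0.17·1.8 = 3.18473.
E[X²] = 0.23·99.9856 + 0.23·8.82 + 0.37·0.555556 + 0.17·4.24 = 25.9516.
Var(X) = E[X²] − (E[X])² = 25.9516 − 10.1425 = 15.8091.

15.809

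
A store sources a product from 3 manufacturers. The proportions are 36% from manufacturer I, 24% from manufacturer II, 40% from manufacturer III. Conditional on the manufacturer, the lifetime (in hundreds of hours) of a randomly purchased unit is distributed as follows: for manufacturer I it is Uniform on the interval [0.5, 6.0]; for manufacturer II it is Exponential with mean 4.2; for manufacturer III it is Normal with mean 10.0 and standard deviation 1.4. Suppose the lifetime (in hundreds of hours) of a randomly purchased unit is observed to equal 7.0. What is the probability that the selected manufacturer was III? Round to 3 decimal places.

Likelihoods f(7.0 | ·): I: 0; II: 0.0449704; III: 0.0286865.
Posterior ∝ prior × likelihood. Numerator for III: 0.4·0.0286865 = 0.0114746.
Normalizing constant: 0.36·0 + 0.24·0.0449704 + 0.4·0.0286865 = 0.0222675.
P(III | observation) = 0.0114746 / 0.0222675 = 0.515307.

0.515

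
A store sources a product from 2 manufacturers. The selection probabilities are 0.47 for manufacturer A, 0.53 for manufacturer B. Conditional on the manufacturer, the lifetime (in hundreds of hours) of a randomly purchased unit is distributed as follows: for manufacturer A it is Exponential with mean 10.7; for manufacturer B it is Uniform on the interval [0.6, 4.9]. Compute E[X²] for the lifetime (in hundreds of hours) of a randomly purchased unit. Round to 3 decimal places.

112.445

For each component E[X²] = Var + (mean)², giving A: 228.98; B: 9.10333.
Overall E[X²] = 0.47·228.98 + 0.53·9.10333 = 112.445.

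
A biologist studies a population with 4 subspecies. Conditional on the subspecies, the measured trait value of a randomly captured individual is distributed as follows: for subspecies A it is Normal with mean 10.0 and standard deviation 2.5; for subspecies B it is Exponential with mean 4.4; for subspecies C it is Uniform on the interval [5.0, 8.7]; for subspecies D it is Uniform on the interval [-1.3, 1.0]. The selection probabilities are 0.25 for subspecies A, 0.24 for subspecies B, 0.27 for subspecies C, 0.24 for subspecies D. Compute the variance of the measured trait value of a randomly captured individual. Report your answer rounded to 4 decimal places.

Per component, A: μ=10, E[X²]=106.25; B: μ=4.4, E[X²]=38.72; C: μ=6.85, E[X²]=48.0633; D: μ=-0.15, E[X²]=0.463333.
E[X] = 0.25·10 + 0.24·4.4 + 0.27·6.85 + 0.24·-0.15 = 5.3695.
E[X²] = 0.25·106.25 + 0.24·38.72 + 0.27·48.0633 + 0.24·0.463333 = 48.9436.
Var(X) = E[X²] − (E[X])² = 48.9436 − 28.8315 = 20.1121.

20.1121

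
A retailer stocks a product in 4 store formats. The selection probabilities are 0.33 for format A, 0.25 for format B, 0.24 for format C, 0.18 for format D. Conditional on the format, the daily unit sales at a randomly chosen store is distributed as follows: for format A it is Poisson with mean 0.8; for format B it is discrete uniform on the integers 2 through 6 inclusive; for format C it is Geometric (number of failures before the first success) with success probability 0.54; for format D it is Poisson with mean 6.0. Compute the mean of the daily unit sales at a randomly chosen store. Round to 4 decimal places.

Component means — A: 0.8; B: 4; C: 0.851852; D: 6.
E[X] = 0.33·0.8 + 0.25·4 + 0.24·0.851852 + 0.18·6 = 2.54844.

2.5484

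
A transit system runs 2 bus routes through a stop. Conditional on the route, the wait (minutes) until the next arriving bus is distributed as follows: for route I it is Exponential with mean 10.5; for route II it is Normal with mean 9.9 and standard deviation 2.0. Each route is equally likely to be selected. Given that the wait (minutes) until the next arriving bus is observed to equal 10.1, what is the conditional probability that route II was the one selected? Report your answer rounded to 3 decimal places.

Likelihoods f(10.1 | ·): I: 0.0363966; II: 0.198476.
Posterior ∝ prior × likelihood. Numerator for II: 0.5·0.198476 = 0.0992381.
Normalizing constant: 0.5·0.0363966 + 0.5·0.198476 = 0.117436.
P(II | observation) = 0.0992381 / 0.117436 = 0.845037.

0.845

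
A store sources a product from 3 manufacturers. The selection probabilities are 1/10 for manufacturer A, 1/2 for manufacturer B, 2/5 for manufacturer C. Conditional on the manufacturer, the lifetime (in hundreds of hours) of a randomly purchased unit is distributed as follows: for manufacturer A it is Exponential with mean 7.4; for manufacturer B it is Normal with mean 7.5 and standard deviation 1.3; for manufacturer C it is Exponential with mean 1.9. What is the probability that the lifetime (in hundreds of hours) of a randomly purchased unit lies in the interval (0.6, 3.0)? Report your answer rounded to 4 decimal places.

Conditional on each manufacturer, P(0.6 < X < 3.0): A: 0.255412; B: 0.000268493; C: 0.523021.
By total probability, P(0.6 < X < 3.0) = 0.1·0.255412 + 0.5·0.000268493 + 0.4·0.523021 = 0.234884.

0.2349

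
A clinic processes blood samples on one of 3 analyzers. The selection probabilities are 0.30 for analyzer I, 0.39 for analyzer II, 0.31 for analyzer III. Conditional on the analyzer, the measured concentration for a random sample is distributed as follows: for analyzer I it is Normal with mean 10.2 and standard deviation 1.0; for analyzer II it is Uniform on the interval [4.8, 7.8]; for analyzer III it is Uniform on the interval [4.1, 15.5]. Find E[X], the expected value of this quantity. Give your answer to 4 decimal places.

Component means — I: 10.2; II: 6.3; III: 9.8.
E[X] = 0.3·10.2 + 0.39·6.3 + 0.31·9.8 = 8.555.

8.5550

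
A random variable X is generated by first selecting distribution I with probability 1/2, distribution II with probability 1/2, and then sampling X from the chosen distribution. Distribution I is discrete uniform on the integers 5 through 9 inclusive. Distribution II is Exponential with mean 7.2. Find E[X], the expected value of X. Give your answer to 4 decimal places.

7.1000

Component means — I: 7; II: 7.2.
E[X] = 0.5·7 + 0.5·7.2 = 7.1.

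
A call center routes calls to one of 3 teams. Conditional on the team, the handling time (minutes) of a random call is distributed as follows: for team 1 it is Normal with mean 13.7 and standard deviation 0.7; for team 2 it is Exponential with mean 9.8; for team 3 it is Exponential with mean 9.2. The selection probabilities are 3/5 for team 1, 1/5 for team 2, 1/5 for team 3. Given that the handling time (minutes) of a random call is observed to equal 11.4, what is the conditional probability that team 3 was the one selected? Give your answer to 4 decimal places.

Likelihoods f(11.4 | ·): 1: 0.00257934; 2: 0.0318841; 3: 0.0314822.
Posterior ∝ prior × likelihood. Numerator for 3: 0.2·0.0314822 = 0.00629643.
Normalizing constant: 0.6·0.00257934 + 0.2·0.0318841 + 0.2·0.0314822 = 0.0142209.
P(3 | observation) = 0.00629643 / 0.0142209 = 0.442761.

0.4428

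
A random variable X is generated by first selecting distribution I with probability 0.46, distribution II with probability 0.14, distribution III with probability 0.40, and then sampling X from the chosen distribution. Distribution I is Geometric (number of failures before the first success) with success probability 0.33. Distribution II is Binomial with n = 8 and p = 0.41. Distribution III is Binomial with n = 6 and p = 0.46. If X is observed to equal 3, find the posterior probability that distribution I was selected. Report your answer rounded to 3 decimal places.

0.221

Likelihoods P(X=3 | ·): I: 0.0992518; II: 0.27593; III: 0.306538.
Posterior ∝ prior × likelihood. Numerator for I: 0.46·0.0992518 = 0.0456558.
Normalizing constant: 0.46·0.0992518 + 0.14·0.27593 + 0.4·0.306538 = 0.206901.
P(I | observation) = 0.0456558 / 0.206901 = 0.220665.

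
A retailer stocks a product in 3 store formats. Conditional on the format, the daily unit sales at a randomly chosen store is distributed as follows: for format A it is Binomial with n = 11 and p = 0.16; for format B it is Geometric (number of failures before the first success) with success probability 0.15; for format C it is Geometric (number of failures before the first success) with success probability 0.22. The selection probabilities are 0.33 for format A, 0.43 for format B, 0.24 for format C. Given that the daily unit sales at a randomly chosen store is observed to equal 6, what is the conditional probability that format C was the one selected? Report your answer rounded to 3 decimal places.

0.319

Likelihoods P(X=6 | ·): A: 0.00324159; B: 0.0565724; C: 0.0495439.
Posterior ∝ prior × likelihood. Numerator for C: 0.24·0.0495439 = 0.0118905.
Normalizing constant: 0.33·0.00324159 + 0.43·0.0565724 + 0.24·0.0495439 = 0.0372864.
P(C | observation) = 0.0118905 / 0.0372864 = 0.318897.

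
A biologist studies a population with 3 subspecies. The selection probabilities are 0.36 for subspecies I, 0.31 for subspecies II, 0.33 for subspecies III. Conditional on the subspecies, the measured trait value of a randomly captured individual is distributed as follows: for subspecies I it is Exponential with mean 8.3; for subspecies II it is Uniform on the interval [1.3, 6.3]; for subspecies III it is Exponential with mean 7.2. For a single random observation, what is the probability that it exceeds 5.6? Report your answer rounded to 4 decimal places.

Conditional on each subspecies, P(X > 5.6): I: 0.50931; II: 0.14; III: 0.459426.
By total probability, P(X > 5.6) = 0.36·0.50931 + 0.31·0.14 + 0.33·0.459426 = 0.378362.

0.3784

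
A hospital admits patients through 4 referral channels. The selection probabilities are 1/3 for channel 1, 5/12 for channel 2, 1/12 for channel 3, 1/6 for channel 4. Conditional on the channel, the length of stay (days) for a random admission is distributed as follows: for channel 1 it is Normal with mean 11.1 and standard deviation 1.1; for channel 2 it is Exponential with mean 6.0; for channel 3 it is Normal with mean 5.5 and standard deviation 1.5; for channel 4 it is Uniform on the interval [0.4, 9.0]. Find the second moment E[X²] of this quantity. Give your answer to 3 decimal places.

78.891

For each component E[X²] = Var + (mean)², giving 1: 124.42; 2: 72; 3: 32.5; 4: 28.2533.
Overall E[X²] = 0.333333·124.42 + 0.416667·72 + 0.0833333·32.5 + 0.166667·28.2533 = 78.8906.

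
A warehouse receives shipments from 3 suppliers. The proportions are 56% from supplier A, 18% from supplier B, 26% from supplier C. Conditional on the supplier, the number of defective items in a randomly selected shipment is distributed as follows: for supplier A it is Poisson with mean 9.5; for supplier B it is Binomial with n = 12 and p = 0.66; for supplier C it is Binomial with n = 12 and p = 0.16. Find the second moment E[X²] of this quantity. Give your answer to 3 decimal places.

69.013

For each component E[X²] = Var + (mean)², giving A: 99.75; B: 65.4192; C: 5.2992.
Overall E[X²] = 0.56·99.75 + 0.18·65.4192 + 0.26·5.2992 = 69.0132.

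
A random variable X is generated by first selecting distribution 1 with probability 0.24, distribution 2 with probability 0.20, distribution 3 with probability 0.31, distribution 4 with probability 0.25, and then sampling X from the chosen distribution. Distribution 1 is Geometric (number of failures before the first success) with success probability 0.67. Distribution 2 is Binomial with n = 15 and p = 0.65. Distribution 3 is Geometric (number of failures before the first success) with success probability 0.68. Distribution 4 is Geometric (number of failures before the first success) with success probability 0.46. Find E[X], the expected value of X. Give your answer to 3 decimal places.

Component means — 1: 0.492537; 2: 9.75; 3: 0.470588; 4: 1.17391.
E[X] = 0.24·0.492537 + 0.2·9.75 + 0.31·0.470588 + 0.25·1.17391 = 2.50757.

2.508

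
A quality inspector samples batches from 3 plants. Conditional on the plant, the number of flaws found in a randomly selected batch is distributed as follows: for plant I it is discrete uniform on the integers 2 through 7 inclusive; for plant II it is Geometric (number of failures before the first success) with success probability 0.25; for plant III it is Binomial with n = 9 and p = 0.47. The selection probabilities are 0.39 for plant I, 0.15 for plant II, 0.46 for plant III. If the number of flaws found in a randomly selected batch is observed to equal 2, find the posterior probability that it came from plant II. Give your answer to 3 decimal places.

Likelihoods P(X=2 | ·): I: 0.166667; II: 0.140625; III: 0.0934177.
Posterior ∝ prior × likelihood. Numerator for II: 0.15·0.140625 = 0.0210937.
Normalizing constant: 0.39·0.166667 + 0.15·0.140625 + 0.46·0.0934177 = 0.129066.
P(II | observation) = 0.0210937 / 0.129066 = 0.163434.

0.163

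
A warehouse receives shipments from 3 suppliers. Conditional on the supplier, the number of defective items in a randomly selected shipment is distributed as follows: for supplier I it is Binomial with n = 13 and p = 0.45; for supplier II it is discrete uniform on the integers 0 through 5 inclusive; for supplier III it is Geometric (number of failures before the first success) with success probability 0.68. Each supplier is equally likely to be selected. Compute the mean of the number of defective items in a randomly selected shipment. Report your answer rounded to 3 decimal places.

2.940

Component means — I: 5.85; II: 2.5; III: 0.470588.
E[X] = 0.333333·5.85 + 0.333333·2.5 + 0.333333·0.470588 = 2.9402.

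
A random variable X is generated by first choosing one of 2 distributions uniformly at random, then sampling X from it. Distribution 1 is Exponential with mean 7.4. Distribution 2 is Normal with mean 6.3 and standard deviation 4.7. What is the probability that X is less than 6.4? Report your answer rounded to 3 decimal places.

Conditional on each component, P(X < 6.4): 1: 0.578892; 2: 0.508487.
By total probability, P(X < 6.4) = 0.5·0.578892 + 0.5·0.508487 = 0.54369.

0.544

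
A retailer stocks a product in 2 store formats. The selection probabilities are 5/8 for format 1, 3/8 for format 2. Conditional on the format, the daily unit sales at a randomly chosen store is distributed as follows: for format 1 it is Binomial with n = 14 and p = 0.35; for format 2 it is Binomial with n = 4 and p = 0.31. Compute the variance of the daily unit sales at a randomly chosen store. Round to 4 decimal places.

Per component, 1: μ=4.9, E[X²]=27.195; 2: μ=1.24, E[X²]=2.3932.
E[X] = 0.625·4.9 + 0.375·1.24 = 3.5275.
E[X²] = 0.625·27.195 + 0.375·2.3932 = 17.8943.
Var(X) = E[X²] − (E[X])² = 17.8943 − 12.4433 = 5.45107.

5.4511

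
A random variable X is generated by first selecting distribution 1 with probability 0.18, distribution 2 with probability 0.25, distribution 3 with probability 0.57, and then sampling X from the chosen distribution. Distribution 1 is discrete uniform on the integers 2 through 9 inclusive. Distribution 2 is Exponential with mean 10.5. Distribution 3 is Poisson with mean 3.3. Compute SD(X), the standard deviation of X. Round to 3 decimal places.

Per component, 1: μ=5.5, E[X²]=35.5; 2: μ=10.5, E[X²]=220.5; 3: μ=3.3, E[X²]=14.19.
E[X] = 0.18·5.5 + 0.25·10.5 + 0.57·3.3 = 5.496.
E[X²] = 0.18·35.5 + 0.25·220.5 + 0.57·14.19 = 69.6033.
Var(X) = E[X²] − (E[X])² = 69.6033 − 30.206 = 39.3973.
SD(X) = √39.3973 = 6.27673.

6.277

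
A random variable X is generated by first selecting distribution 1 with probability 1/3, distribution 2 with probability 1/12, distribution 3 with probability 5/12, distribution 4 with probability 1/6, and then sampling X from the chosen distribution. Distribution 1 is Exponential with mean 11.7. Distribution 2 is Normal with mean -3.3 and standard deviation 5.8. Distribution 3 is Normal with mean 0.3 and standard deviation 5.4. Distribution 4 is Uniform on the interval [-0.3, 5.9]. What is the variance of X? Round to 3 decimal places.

Per component, 1: μ=11.7, E[X²]=273.78; 2: μ=-3.3, E[X²]=44.53; 3: μ=0.3, E[X²]=29.25; 4: μ=2.8, E[X²]=11.0433.
E[X] = 0.333333·11.7 + 0.0833333·-3.3 + 0.416667·0.3 + 0.166667·2.8 = 4.21667.
E[X²] = 0.333333·273.78 + 0.0833333·44.53 + 0.416667·29.25 + 0.166667·11.0433 = 108.999.
Var(X) = E[X²] − (E[X])² = 108.999 − 17.7803 = 91.2186.

91.219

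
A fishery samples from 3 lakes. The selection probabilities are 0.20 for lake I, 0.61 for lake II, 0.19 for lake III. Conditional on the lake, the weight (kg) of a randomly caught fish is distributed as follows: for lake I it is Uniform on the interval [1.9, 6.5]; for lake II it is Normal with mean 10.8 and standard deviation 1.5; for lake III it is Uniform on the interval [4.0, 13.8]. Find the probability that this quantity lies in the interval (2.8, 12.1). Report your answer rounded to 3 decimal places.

0.810

Conditional on each lake, P(2.8 < X < 12.1): I: 0.804348; II: 0.806938; III: 0.826531.
By total probability, P(2.8 < X < 12.1) = 0.2·0.804348 + 0.61·0.806938 + 0.19·0.826531 = 0.810142.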